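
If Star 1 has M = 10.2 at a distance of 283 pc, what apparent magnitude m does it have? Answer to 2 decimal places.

m = M + 5 log₁₀(d/10 pc) = 10.2 + 5 log₁₀(283/10)
  = 10.2 + 5 × 1.452 = 10.2 + 7.26 = 17.46.

17.46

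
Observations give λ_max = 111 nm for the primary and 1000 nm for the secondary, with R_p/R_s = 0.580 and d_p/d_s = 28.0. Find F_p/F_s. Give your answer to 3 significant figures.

2.83

Wien's law: T_p/T_s = λ_s/λ_p = 1000/111 = 9.009.
L_p/L_s = (R_p/R_s)²(T_p/T_s)⁴ = (0.580)²(9.009)⁴ = 2216.
F_p/F_s = (L_p/L_s)/(d_p/d_s)² = 2216/(28.0)² = 2.826.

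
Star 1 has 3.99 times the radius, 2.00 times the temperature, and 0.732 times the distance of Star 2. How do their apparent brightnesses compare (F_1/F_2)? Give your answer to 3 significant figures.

L_1/L_2 = (R_1/R_2)²(T_1/T_2)⁴ = (3.99)² × (2.00)⁴ = 254.7.
F_1/F_2 = (L_1/L_2)/(d_1/d_2)² = 254.7 / (0.732)² = 475.4.

475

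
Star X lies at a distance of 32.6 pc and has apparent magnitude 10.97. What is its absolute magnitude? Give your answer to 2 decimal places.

8.40

M = m − 5 log₁₀(d/10 pc) = 10.97 − 5 log₁₀(32.6/10)
  = 10.97 − 5 × 0.513 = 10.97 − 2.57 = 8.40.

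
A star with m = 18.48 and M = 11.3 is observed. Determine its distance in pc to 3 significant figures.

m − M = 5 log₁₀(d/10 pc)
18.48 − (11.3) = 7.18 = 5 log₁₀(d/10)
d = 10 × 10^(7.18/5) = 10 × 10^1.436 = 272.9 pc.

273 pc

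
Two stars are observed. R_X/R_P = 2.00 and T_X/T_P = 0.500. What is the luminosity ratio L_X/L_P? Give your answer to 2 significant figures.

0.25

From the Stefan–Boltzmann law, L ∝ R²T⁴, so
L_X/L_P = (R_X/R_P)² (T_X/T_P)⁴ = (2.00)² × (0.500)⁴ = 4.000 × 0.06250 = 0.2500.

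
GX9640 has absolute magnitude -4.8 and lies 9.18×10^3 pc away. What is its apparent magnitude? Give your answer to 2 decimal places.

m = M + 5 log₁₀(d/10 pc) = -4.8 + 5 log₁₀(9.18×10^3/10)
  = -4.8 + 5 × 2.963 = -4.8 + 14.81 = 10.01.

10.01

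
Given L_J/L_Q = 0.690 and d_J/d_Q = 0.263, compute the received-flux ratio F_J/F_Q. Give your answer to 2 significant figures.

F = L/(4πd²), so F_J/F_Q = (L_J/L_Q) / (d_J/d_Q)²
= 0.690 / (0.263)² = 0.690 / 0.06917 = 9.976.

10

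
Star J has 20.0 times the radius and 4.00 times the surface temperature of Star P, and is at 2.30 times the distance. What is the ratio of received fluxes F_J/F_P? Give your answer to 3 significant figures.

1.94×10^4

L_J/L_P = (R_J/R_P)²(T_J/T_P)⁴ = (20.0)² × (4.00)⁴ = 1.024×10^5.
F_J/F_P = (L_J/L_P)/(d_J/d_P)² = 1.024×10^5 / (2.30)² = 1.936×10^4.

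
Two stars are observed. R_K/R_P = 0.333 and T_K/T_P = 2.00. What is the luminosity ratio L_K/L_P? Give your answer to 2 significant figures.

1.8

From the Stefan–Boltzmann law, L ∝ R²T⁴, so
L_K/L_P = (R_K/R_P)² (T_K/T_P)⁴ = (0.333)² × (2.00)⁴ = 0.1109 × 16.00 = 1.774.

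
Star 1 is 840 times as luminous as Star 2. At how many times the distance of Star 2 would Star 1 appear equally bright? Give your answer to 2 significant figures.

Equal flux requires L_1/d_1² = L_2/d_2², so d_1/d_2 = √(L_1/L_2)
= √(840) = 28.98.

29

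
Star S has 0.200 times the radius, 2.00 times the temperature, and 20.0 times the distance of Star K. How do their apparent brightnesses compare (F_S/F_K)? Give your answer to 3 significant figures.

0.00160

L_S/L_K = (R_S/R_K)²(T_S/T_K)⁴ = (0.200)² × (2.00)⁴ = 0.6400.
F_S/F_K = (L_S/L_K)/(d_S/d_K)² = 0.6400 / (20.0)² = 0.001600.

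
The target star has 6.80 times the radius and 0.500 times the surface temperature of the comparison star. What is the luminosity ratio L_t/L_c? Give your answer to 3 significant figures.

2.89

From the Stefan–Boltzmann law, L ∝ R²T⁴, so
L_t/L_c = (R_t/R_c)² (T_t/T_c)⁴ = (6.80)² × (0.500)⁴ = 46.24 × 0.06250 = 2.890.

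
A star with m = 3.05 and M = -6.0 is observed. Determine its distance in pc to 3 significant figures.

646 pc

m − M = 5 log₁₀(d/10 pc)
3.05 − (-6.0) = 9.05 = 5 log₁₀(d/10)
d = 10 × 10^(9.05/5) = 10 × 10^1.810 = 645.7 pc.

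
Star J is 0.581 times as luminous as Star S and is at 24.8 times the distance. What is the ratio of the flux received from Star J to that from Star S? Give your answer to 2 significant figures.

F = L/(4πd²), so F_J/F_S = (L_J/L_S) / (d_J/d_S)²
= 0.581 / (24.8)² = 0.581 / 615.0 = 9.447×10^-4.

9.4×10^-4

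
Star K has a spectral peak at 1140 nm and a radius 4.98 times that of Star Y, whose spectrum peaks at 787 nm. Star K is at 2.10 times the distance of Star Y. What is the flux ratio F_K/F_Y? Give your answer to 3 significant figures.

Wien's law: T_K/T_Y = λ_Y/λ_K = 787/1140 = 0.6904.
L_K/L_Y = (R_K/R_Y)²(T_K/T_Y)⁴ = (4.98)²(0.6904)⁴ = 5.633.
F_K/F_Y = (L_K/L_Y)/(d_K/d_Y)² = 5.633/(2.10)² = 1.277.

1.28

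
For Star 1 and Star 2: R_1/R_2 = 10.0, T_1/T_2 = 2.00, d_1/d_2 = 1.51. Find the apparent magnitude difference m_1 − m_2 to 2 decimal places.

L_1/L_2 = (10.0)²(2.00)⁴ = 1600.
F_1/F_2 = (L_1/L_2)/(d_1/d_2)² = 1600/2.280 = 701.7.
m_1 − m_2 = −2.5 log₁₀(701.7) = -7.12.

-7.12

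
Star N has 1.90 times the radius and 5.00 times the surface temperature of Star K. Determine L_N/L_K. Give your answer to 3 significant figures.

From the Stefan–Boltzmann law, L ∝ R²T⁴, so
L_N/L_K = (R_N/R_K)² (T_N/T_K)⁴ = (1.90)² × (5.00)⁴ = 3.610 × 625.0 = 2256.

2.26×10^3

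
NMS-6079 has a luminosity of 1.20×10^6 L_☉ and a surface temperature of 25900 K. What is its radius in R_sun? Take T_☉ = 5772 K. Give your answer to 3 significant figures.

54.4 R_sun

R/R_☉ = √(L/L_☉) / (T/T_☉)² = √(1.20×10^6) / (4.487)²
       = 1095 / 20.13 = 54.41.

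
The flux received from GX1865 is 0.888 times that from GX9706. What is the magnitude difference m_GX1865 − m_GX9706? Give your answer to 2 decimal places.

m_GX1865 − m_GX9706 = −2.5 log₁₀(F_GX1865/F_GX9706) = −2.5 log₁₀(0.888) = −2.5 × (-0.052) = 0.129.

0.13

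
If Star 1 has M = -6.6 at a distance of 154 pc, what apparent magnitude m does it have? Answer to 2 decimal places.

-0.66

m = M + 5 log₁₀(d/10 pc) = -6.6 + 5 log₁₀(154/10)
  = -6.6 + 5 × 1.188 = -6.6 + 5.94 = -0.66.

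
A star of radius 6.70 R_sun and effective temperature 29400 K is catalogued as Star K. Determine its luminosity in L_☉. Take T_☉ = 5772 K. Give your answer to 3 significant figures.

3.02×10^4 L_☉

L/L_☉ = (R/R_☉)² (T/T_☉)⁴ = (6.70)² × (29400/5772)⁴
       = 44.89 × (5.094)⁴ = 44.89 × 673.1 = 3.022×10^4.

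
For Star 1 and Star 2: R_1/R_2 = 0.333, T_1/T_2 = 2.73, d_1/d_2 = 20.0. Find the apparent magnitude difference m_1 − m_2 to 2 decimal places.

L_1/L_2 = (0.333)²(2.73)⁴ = 6.159.
F_1/F_2 = (L_1/L_2)/(d_1/d_2)² = 6.159/400.0 = 0.01540.
m_1 − m_2 = −2.5 log₁₀(0.01540) = 4.53.

4.53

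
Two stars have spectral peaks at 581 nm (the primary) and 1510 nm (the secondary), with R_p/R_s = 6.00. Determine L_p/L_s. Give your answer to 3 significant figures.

1.64×10^3

Wien's law gives T ∝ 1/λ_max, so T_p/T_s = λ_s/λ_p = 1510/581 = 2.599.
Then L ∝ R²T⁴ gives L_p/L_s = (6.00)² × (2.599)⁴ = 36.00 × 45.63 = 1643.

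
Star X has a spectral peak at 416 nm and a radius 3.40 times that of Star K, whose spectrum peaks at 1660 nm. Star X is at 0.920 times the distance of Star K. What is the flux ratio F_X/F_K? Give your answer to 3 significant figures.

Wien's law: T_X/T_K = λ_K/λ_X = 1660/416 = 3.990.
L_X/L_K = (R_X/R_K)²(T_X/T_K)⁴ = (3.40)²(3.990)⁴ = 2931.
F_X/F_K = (L_X/L_K)/(d_X/d_K)² = 2931/(0.920)² = 3463.

3.46×10^3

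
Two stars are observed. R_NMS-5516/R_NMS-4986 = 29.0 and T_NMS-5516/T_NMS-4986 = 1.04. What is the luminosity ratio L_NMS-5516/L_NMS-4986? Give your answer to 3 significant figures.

From the Stefan–Boltzmann law, L ∝ R²T⁴, so
L_NMS-5516/L_NMS-4986 = (R_NMS-5516/R_NMS-4986)² (T_NMS-5516/T_NMS-4986)⁴ = (29.0)² × (1.04)⁴ = 841.0 × 1.170 = 983.9.

984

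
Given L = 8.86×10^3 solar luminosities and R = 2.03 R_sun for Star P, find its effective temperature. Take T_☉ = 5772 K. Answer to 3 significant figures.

T/T_☉ = (L/L_☉)^(1/4) / (R/R_☉)^(1/2)
T = 5772 × (8.86×10^3)^(1/4) / √(2.03) = 5772 × 9.702 / 1.425 = 3.930×10^4 K.

3.93×10^4 K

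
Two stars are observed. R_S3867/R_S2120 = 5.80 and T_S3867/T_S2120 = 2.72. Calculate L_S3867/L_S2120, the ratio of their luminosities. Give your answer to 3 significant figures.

From the Stefan–Boltzmann law, L ∝ R²T⁴, so
L_S3867/L_S2120 = (R_S3867/R_S2120)² (T_S3867/T_S2120)⁴ = (5.80)² × (2.72)⁴ = 33.64 × 54.74 = 1841.

1.84×10^3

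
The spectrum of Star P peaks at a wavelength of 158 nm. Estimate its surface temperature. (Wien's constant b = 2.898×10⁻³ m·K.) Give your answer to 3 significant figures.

T = b/λ_max = 2.898×10⁻³ / (158×10⁻⁹) = 1.834×10^4 K.

1.83×10^4 K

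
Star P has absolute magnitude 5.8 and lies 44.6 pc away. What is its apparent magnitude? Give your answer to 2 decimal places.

9.05

m = M + 5 log₁₀(d/10 pc) = 5.8 + 5 log₁₀(44.6/10)
  = 5.8 + 5 × 0.649 = 5.8 + 3.25 = 9.05.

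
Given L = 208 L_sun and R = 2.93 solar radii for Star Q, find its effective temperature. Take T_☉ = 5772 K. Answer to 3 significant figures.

1.28×10^4 K

T/T_☉ = (L/L_☉)^(1/4) / (R/R_☉)^(1/2)
T = 5772 × (208)^(1/4) / √(2.93) = 5772 × 3.798 / 1.712 = 1.281×10^4 K.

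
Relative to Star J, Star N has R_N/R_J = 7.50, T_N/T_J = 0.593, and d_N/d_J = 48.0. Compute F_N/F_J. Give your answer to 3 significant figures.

L_N/L_J = (R_N/R_J)²(T_N/T_J)⁴ = (7.50)² × (0.593)⁴ = 6.956.
F_N/F_J = (L_N/L_J)/(d_N/d_J)² = 6.956 / (48.0)² = 0.003019.

0.00302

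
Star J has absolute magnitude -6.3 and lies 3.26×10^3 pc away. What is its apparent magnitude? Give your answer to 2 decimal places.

m = M + 5 log₁₀(d/10 pc) = -6.3 + 5 log₁₀(3.26×10^3/10)
  = -6.3 + 5 × 2.513 = -6.3 + 12.57 = 6.27.

6.27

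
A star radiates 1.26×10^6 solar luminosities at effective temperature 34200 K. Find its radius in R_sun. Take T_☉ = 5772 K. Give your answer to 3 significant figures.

R/R_☉ = √(L/L_☉) / (T/T_☉)² = √(1.26×10^6) / (5.925)²
       = 1122 / 35.11 = 31.97.

32.0 R_sun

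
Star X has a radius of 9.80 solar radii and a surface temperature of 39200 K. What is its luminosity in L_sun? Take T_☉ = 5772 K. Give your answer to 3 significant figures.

L/L_☉ = (R/R_☉)² (T/T_☉)⁴ = (9.80)² × (39200/5772)⁴
       = 96.04 × (6.791)⁴ = 96.04 × 2127 = 2.043×10^5.

2.04×10^5 L_sun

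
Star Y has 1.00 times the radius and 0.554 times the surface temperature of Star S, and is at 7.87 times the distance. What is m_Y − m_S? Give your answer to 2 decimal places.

7.04

L_Y/L_S = (1.00)²(0.554)⁴ = 0.09420.
F_Y/F_S = (L_Y/L_S)/(d_Y/d_S)² = 0.09420/61.94 = 0.001521.
m_Y − m_S = −2.5 log₁₀(0.001521) = 7.04.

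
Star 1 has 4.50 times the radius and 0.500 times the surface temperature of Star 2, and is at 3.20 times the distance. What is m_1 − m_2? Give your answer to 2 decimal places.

L_1/L_2 = (4.50)²(0.500)⁴ = 1.266.
F_1/F_2 = (L_1/L_2)/(d_1/d_2)² = 1.266/10.24 = 0.1236.
m_1 − m_2 = −2.5 log₁₀(0.1236) = 2.27.

2.27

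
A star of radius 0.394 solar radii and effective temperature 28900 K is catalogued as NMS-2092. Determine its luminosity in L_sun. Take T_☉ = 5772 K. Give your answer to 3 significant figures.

L/L_☉ = (R/R_☉)² (T/T_☉)⁴ = (0.394)² × (28900/5772)⁴
       = 0.1552 × (5.007)⁴ = 0.1552 × 628.5 = 97.56.

97.6 L_sun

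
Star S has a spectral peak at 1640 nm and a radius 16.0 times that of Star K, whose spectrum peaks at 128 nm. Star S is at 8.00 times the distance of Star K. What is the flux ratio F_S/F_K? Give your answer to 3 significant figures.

Wien's law: T_S/T_K = λ_K/λ_S = 128/1640 = 0.07805.
L_S/L_K = (R_S/R_K)²(T_S/T_K)⁴ = (16.0)²(0.07805)⁴ = 0.009500.
F_S/F_K = (L_S/L_K)/(d_S/d_K)² = 0.009500/(8.00)² = 1.484×10^-4.

1.48×10^-4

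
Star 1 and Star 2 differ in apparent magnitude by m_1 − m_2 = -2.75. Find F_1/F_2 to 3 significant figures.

12.6

F_1/F_2 = 10^(−(m_1 − m_2)/2.5) = 10^(2.75/2.5) = 10^1.100 = 12.59.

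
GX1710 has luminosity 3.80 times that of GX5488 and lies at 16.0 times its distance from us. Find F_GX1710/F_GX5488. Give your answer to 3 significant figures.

0.0148

F = L/(4πd²), so F_GX1710/F_GX5488 = (L_GX1710/L_GX5488) / (d_GX1710/d_GX5488)²
= 3.80 / (16.0)² = 3.80 / 256.0 = 0.01484.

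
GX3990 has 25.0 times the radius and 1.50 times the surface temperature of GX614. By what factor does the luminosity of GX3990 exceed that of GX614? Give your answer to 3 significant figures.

3.16×10^3

From the Stefan–Boltzmann law, L ∝ R²T⁴, so
L_GX3990/L_GX614 = (R_GX3990/R_GX614)² (T_GX3990/T_GX614)⁴ = (25.0)² × (1.50)⁴ = 625.0 × 5.062 = 3164.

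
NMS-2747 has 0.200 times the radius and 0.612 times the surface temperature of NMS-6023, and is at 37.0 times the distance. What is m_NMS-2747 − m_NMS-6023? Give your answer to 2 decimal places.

13.47

L_NMS-2747/L_NMS-6023 = (0.200)²(0.612)⁴ = 0.005611.
F_NMS-2747/F_NMS-6023 = (L_NMS-2747/L_NMS-6023)/(d_NMS-2747/d_NMS-6023)² = 0.005611/1369 = 4.099×10^-6.
m_NMS-2747 − m_NMS-6023 = −2.5 log₁₀(4.099×10^-6) = 13.47.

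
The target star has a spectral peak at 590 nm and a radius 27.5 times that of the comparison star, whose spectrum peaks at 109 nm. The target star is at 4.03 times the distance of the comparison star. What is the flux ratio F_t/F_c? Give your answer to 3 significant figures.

Wien's law: T_t/T_c = λ_c/λ_t = 109/590 = 0.1847.
L_t/L_c = (R_t/R_c)²(T_t/T_c)⁴ = (27.5)²(0.1847)⁴ = 0.8810.
F_t/F_c = (L_t/L_c)/(d_t/d_c)² = 0.8810/(4.03)² = 0.05424.

0.0542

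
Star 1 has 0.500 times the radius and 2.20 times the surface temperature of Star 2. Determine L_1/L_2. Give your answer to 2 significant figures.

From the Stefan–Boltzmann law, L ∝ R²T⁴, so
L_1/L_2 = (R_1/R_2)² (T_1/T_2)⁴ = (0.500)² × (2.20)⁴ = 0.2500 × 23.43 = 5.856.

5.9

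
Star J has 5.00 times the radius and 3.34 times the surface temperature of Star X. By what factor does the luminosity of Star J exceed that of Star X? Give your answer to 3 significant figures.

3.11×10^3

From the Stefan–Boltzmann law, L ∝ R²T⁴, so
L_J/L_X = (R_J/R_X)² (T_J/T_X)⁴ = (5.00)² × (3.34)⁴ = 25.00 × 124.4 = 3111.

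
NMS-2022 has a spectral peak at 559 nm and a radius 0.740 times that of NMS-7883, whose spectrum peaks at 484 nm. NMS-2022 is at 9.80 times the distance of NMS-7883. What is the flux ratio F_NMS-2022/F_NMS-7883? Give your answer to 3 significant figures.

Wien's law: T_NMS-2022/T_NMS-7883 = λ_NMS-7883/λ_NMS-2022 = 484/559 = 0.8658.
L_NMS-2022/L_NMS-7883 = (R_NMS-2022/R_NMS-7883)²(T_NMS-2022/T_NMS-7883)⁴ = (0.740)²(0.8658)⁴ = 0.3077.
F_NMS-2022/F_NMS-7883 = (L_NMS-2022/L_NMS-7883)/(d_NMS-2022/d_NMS-7883)² = 0.3077/(9.80)² = 0.003204.

0.00320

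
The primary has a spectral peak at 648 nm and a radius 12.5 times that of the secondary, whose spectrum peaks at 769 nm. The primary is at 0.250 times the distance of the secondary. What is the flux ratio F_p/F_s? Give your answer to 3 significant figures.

4.96×10^3

Wien's law: T_p/T_s = λ_s/λ_p = 769/648 = 1.187.
L_p/L_s = (R_p/R_s)²(T_p/T_s)⁴ = (12.5)²(1.187)⁴ = 309.9.
F_p/F_s = (L_p/L_s)/(d_p/d_s)² = 309.9/(0.250)² = 4958.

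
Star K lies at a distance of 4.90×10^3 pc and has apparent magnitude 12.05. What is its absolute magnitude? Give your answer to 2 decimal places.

M = m − 5 log₁₀(d/10 pc) = 12.05 − 5 log₁₀(4.90×10^3/10)
  = 12.05 − 5 × 2.690 = 12.05 − 13.45 = -1.40.

-1.40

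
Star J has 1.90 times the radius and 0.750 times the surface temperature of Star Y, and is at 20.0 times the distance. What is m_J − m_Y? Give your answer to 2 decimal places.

L_J/L_Y = (1.90)²(0.750)⁴ = 1.142.
F_J/F_Y = (L_J/L_Y)/(d_J/d_Y)² = 1.142/400.0 = 0.002856.
m_J − m_Y = −2.5 log₁₀(0.002856) = 6.36.

6.36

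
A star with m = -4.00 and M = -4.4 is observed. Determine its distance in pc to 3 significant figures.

12.0 pc

m − M = 5 log₁₀(d/10 pc)
-4.00 − (-4.4) = 0.40 = 5 log₁₀(d/10)
d = 10 × 10^(0.40/5) = 10 × 10^0.080 = 12.02 pc.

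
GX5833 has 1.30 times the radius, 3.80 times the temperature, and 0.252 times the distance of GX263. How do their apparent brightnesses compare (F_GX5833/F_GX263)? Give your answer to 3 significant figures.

L_GX5833/L_GX263 = (R_GX5833/R_GX263)²(T_GX5833/T_GX263)⁴ = (1.30)² × (3.80)⁴ = 352.4.
F_GX5833/F_GX263 = (L_GX5833/L_GX263)/(d_GX5833/d_GX263)² = 352.4 / (0.252)² = 5549.

5.55×10^3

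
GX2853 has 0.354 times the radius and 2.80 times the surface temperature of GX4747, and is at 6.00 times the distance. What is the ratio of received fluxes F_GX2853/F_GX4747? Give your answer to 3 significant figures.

L_GX2853/L_GX4747 = (R_GX2853/R_GX4747)²(T_GX2853/T_GX4747)⁴ = (0.354)² × (2.80)⁴ = 7.703.
F_GX2853/F_GX4747 = (L_GX2853/L_GX4747)/(d_GX2853/d_GX4747)² = 7.703 / (6.00)² = 0.2140.

0.214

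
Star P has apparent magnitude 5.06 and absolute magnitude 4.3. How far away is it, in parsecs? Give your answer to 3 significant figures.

14.2 pc

m − M = 5 log₁₀(d/10 pc)
5.06 − (4.3) = 0.76 = 5 log₁₀(d/10)
d = 10 × 10^(0.76/5) = 10 × 10^0.152 = 14.19 pc.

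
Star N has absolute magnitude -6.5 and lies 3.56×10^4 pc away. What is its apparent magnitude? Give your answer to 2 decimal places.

m = M + 5 log₁₀(d/10 pc) = -6.5 + 5 log₁₀(3.56×10^4/10)
  = -6.5 + 5 × 3.551 = -6.5 + 17.76 = 11.26.

11.26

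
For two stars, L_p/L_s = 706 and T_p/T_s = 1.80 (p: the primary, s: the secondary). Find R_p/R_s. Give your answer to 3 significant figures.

8.20

L ∝ R²T⁴ gives R ∝ √L / T², so
R_p/R_s = √(706) / (1.80)² = 26.57 / 3.240 = 8.201.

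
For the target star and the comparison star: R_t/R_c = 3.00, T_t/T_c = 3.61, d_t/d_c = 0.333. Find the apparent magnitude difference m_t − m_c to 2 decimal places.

-10.35

L_t/L_c = (3.00)²(3.61)⁴ = 1529.
F_t/F_c = (L_t/L_c)/(d_t/d_c)² = 1529/0.1109 = 1.378×10^4.
m_t − m_c = −2.5 log₁₀(1.378×10^4) = -10.35.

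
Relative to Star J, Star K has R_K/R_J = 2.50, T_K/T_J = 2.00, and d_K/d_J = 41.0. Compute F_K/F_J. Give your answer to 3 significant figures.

0.0595

L_K/L_J = (R_K/R_J)²(T_K/T_J)⁴ = (2.50)² × (2.00)⁴ = 100.0.
F_K/F_J = (L_K/L_J)/(d_K/d_J)² = 100.0 / (41.0)² = 0.05949.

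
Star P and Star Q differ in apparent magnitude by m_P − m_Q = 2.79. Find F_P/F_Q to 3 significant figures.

F_P/F_Q = 10^(−(m_P − m_Q)/2.5) = 10^(-2.79/2.5) = 10^-1.116 = 0.07656.

0.0766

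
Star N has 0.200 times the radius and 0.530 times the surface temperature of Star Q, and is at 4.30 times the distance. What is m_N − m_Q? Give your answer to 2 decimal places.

L_N/L_Q = (0.200)²(0.530)⁴ = 0.003156.
F_N/F_Q = (L_N/L_Q)/(d_N/d_Q)² = 0.003156/18.49 = 1.707×10^-4.
m_N − m_Q = −2.5 log₁₀(1.707×10^-4) = 9.42.

9.42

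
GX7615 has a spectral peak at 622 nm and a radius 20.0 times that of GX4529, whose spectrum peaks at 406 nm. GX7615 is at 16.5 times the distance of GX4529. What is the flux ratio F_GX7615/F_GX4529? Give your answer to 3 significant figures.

Wien's law: T_GX7615/T_GX4529 = λ_GX4529/λ_GX7615 = 406/622 = 0.6527.
L_GX7615/L_GX4529 = (R_GX7615/R_GX4529)²(T_GX7615/T_GX4529)⁴ = (20.0)²(0.6527)⁴ = 72.61.
F_GX7615/F_GX4529 = (L_GX7615/L_GX4529)/(d_GX7615/d_GX4529)² = 72.61/(16.5)² = 0.2667.

0.267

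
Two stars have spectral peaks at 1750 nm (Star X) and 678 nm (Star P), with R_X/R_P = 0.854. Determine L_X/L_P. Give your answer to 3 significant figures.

Wien's law gives T ∝ 1/λ_max, so T_X/T_P = λ_P/λ_X = 678/1750 = 0.3874.
Then L ∝ R²T⁴ gives L_X/L_P = (0.854)² × (0.3874)⁴ = 0.7293 × 0.02253 = 0.01643.

0.0164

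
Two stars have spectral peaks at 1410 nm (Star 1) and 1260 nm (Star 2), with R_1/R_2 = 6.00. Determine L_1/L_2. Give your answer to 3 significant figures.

Wien's law gives T ∝ 1/λ_max, so T_1/T_2 = λ_2/λ_1 = 1260/1410 = 0.8936.
Then L ∝ R²T⁴ gives L_1/L_2 = (6.00)² × (0.8936)⁴ = 36.00 × 0.6377 = 22.96.

23.0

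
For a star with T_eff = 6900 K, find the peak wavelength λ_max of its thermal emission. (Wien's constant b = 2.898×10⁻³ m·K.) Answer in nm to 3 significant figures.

420 nm

λ_max = b/T = 2.898×10⁻³ / 6900 = 4.20×10^-7 m = 420.0 nm.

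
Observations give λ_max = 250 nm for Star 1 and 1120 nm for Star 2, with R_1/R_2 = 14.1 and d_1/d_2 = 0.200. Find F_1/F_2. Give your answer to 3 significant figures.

Wien's law: T_1/T_2 = λ_2/λ_1 = 1120/250 = 4.480.
L_1/L_2 = (R_1/R_2)²(T_1/T_2)⁴ = (14.1)²(4.480)⁴ = 8.008×10^4.
F_1/F_2 = (L_1/L_2)/(d_1/d_2)² = 8.008×10^4/(0.200)² = 2.002×10^6.

2.00×10^6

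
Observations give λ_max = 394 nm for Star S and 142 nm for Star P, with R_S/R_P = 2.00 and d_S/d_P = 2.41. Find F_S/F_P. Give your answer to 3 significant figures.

Wien's law: T_S/T_P = λ_P/λ_S = 142/394 = 0.3604.
L_S/L_P = (R_S/R_P)²(T_S/T_P)⁴ = (2.00)²(0.3604)⁴ = 0.06749.
F_S/F_P = (L_S/L_P)/(d_S/d_P)² = 0.06749/(2.41)² = 0.01162.

0.0116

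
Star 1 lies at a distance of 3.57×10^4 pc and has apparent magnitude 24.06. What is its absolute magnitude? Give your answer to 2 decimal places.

M = m − 5 log₁₀(d/10 pc) = 24.06 − 5 log₁₀(3.57×10^4/10)
  = 24.06 − 5 × 3.553 = 24.06 − 17.76 = 6.30.

6.30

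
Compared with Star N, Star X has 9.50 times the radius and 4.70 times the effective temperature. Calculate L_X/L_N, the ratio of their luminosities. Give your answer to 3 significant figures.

From the Stefan–Boltzmann law, L ∝ R²T⁴, so
L_X/L_N = (R_X/R_N)² (T_X/T_N)⁴ = (9.50)² × (4.70)⁴ = 90.25 × 488.0 = 4.404×10^4.

4.40×10^4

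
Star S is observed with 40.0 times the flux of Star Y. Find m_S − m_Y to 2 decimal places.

-4.01

m_S − m_Y = −2.5 log₁₀(F_S/F_Y) = −2.5 log₁₀(40.0) = −2.5 × (1.602) = -4.005.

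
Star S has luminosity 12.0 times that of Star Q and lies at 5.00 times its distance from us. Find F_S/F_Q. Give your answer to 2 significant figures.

F = L/(4πd²), so F_S/F_Q = (L_S/L_Q) / (d_S/d_Q)²
= 12.0 / (5.00)² = 12.0 / 25.00 = 0.4800.

0.48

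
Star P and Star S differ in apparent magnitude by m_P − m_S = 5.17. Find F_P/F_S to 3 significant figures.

F_P/F_S = 10^(−(m_P − m_S)/2.5) = 10^(-5.17/2.5) = 10^-2.068 = 0.008551.

0.00855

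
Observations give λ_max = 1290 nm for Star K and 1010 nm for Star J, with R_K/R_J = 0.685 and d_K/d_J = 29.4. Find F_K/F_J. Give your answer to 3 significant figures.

2.04×10^-4

Wien's law: T_K/T_J = λ_J/λ_K = 1010/1290 = 0.7829.
L_K/L_J = (R_K/R_J)²(T_K/T_J)⁴ = (0.685)²(0.7829)⁴ = 0.1763.
F_K/F_J = (L_K/L_J)/(d_K/d_J)² = 0.1763/(29.4)² = 2.040×10^-4.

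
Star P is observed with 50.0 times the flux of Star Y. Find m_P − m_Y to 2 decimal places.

-4.25

m_P − m_Y = −2.5 log₁₀(F_P/F_Y) = −2.5 log₁₀(50.0) = −2.5 × (1.699) = -4.247.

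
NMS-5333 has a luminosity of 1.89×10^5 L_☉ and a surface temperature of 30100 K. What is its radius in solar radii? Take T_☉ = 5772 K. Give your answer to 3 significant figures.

R/R_☉ = √(L/L_☉) / (T/T_☉)² = √(1.89×10^5) / (5.215)²
       = 434.7 / 27.19 = 15.99.

16.0 solar radii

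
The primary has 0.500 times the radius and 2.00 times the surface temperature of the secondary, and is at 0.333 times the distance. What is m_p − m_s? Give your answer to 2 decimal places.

-3.89

L_p/L_s = (0.500)²(2.00)⁴ = 4.000.
F_p/F_s = (L_p/L_s)/(d_p/d_s)² = 4.000/0.1109 = 36.07.
m_p − m_s = −2.5 log₁₀(36.07) = -3.89.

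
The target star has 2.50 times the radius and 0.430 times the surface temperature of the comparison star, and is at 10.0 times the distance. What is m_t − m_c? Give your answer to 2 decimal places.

6.68

L_t/L_c = (2.50)²(0.430)⁴ = 0.2137.
F_t/F_c = (L_t/L_c)/(d_t/d_c)² = 0.2137/100.0 = 0.002137.
m_t − m_c = −2.5 log₁₀(0.002137) = 6.68.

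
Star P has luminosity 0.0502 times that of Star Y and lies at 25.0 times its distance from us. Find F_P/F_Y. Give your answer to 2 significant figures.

F = L/(4πd²), so F_P/F_Y = (L_P/L_Y) / (d_P/d_Y)²
= 0.0502 / (25.0)² = 0.0502 / 625.0 = 8.032×10^-5.

8.0×10^-5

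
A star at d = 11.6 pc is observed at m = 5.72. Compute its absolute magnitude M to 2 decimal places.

5.40

M = m − 5 log₁₀(d/10 pc) = 5.72 − 5 log₁₀(11.6/10)
  = 5.72 − 5 × 0.064 = 5.72 − 0.32 = 5.40.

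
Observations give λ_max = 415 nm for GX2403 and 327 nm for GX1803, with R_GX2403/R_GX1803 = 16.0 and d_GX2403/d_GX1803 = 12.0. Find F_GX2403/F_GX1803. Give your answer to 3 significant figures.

Wien's law: T_GX2403/T_GX1803 = λ_GX1803/λ_GX2403 = 327/415 = 0.7880.
L_GX2403/L_GX1803 = (R_GX2403/R_GX1803)²(T_GX2403/T_GX1803)⁴ = (16.0)²(0.7880)⁴ = 98.68.
F_GX2403/F_GX1803 = (L_GX2403/L_GX1803)/(d_GX2403/d_GX1803)² = 98.68/(12.0)² = 0.6853.

0.685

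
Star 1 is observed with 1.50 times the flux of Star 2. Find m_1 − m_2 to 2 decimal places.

m_1 − m_2 = −2.5 log₁₀(F_1/F_2) = −2.5 log₁₀(1.50) = −2.5 × (0.176) = -0.440.

-0.44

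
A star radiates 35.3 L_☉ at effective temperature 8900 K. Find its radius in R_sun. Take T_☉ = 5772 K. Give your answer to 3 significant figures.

R/R_☉ = √(L/L_☉) / (T/T_☉)² = √(35.3) / (1.542)²
       = 5.941 / 2.378 = 2.499.

2.50 R_sun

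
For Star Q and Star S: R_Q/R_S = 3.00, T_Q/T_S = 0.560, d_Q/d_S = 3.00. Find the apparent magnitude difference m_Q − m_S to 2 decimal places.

2.52

L_Q/L_S = (3.00)²(0.560)⁴ = 0.8851.
F_Q/F_S = (L_Q/L_S)/(d_Q/d_S)² = 0.8851/9.000 = 0.09834.
m_Q − m_S = −2.5 log₁₀(0.09834) = 2.52.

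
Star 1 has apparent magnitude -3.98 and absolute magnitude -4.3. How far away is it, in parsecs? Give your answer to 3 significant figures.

11.6 pc

m − M = 5 log₁₀(d/10 pc)
-3.98 − (-4.3) = 0.32 = 5 log₁₀(d/10)
d = 10 × 10^(0.32/5) = 10 × 10^0.064 = 11.59 pc.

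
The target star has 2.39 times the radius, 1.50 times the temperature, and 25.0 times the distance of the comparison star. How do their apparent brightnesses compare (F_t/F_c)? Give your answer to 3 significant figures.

0.0463

L_t/L_c = (R_t/R_c)²(T_t/T_c)⁴ = (2.39)² × (1.50)⁴ = 28.92.
F_t/F_c = (L_t/L_c)/(d_t/d_c)² = 28.92 / (25.0)² = 0.04627.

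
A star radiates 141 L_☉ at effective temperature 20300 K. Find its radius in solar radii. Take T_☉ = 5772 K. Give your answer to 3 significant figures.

R/R_☉ = √(L/L_☉) / (T/T_☉)² = √(141) / (3.517)²
       = 11.87 / 12.37 = 0.9600.

0.960 solar radii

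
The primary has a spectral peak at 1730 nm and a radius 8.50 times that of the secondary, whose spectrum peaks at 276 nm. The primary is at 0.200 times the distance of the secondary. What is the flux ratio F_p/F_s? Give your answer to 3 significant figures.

1.17

Wien's law: T_p/T_s = λ_s/λ_p = 276/1730 = 0.1595.
L_p/L_s = (R_p/R_s)²(T_p/T_s)⁴ = (8.50)²(0.1595)⁴ = 0.04680.
F_p/F_s = (L_p/L_s)/(d_p/d_s)² = 0.04680/(0.200)² = 1.170.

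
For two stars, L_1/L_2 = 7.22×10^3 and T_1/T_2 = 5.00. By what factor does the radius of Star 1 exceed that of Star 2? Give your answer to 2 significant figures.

3.4

L ∝ R²T⁴ gives R ∝ √L / T², so
R_1/R_2 = √(7.22×10^3) / (5.00)² = 84.97 / 25.00 = 3.399.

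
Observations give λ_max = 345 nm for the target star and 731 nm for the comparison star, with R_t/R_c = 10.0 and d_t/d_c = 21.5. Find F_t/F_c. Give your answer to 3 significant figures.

4.36

Wien's law: T_t/T_c = λ_c/λ_t = 731/345 = 2.119.
L_t/L_c = (R_t/R_c)²(T_t/T_c)⁴ = (10.0)²(2.119)⁴ = 2016.
F_t/F_c = (L_t/L_c)/(d_t/d_c)² = 2016/(21.5)² = 4.360.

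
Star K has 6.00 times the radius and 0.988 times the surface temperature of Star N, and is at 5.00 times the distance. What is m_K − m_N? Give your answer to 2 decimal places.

L_K/L_N = (6.00)²(0.988)⁴ = 34.30.
F_K/F_N = (L_K/L_N)/(d_K/d_N)² = 34.30/25.00 = 1.372.
m_K − m_N = −2.5 log₁₀(1.372) = -0.34.

-0.34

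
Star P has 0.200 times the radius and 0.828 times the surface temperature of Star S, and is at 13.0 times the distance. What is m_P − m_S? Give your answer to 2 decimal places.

9.88

L_P/L_S = (0.200)²(0.828)⁴ = 0.01880.
F_P/F_S = (L_P/L_S)/(d_P/d_S)² = 0.01880/169.0 = 1.112×10^-4.
m_P − m_S = −2.5 log₁₀(1.112×10^-4) = 9.88.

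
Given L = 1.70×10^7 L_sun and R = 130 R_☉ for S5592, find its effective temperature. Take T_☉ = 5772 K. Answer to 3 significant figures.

3.25×10^4 K

T/T_☉ = (L/L_☉)^(1/4) / (R/R_☉)^(1/2)
T = 5772 × (1.70×10^7)^(1/4) / √(130) = 5772 × 64.21 / 11.40 = 3.251×10^4 K.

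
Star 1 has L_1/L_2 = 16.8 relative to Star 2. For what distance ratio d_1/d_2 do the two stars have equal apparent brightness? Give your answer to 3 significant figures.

4.10

Equal flux requires L_1/d_1² = L_2/d_2², so d_1/d_2 = √(L_1/L_2)
= √(16.8) = 4.099.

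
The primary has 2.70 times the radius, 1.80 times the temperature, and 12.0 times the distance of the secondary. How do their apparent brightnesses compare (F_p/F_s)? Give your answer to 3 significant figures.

0.531

L_p/L_s = (R_p/R_s)²(T_p/T_s)⁴ = (2.70)² × (1.80)⁴ = 76.53.
F_p/F_s = (L_p/L_s)/(d_p/d_s)² = 76.53 / (12.0)² = 0.5314.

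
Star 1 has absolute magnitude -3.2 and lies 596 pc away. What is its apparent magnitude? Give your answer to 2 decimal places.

m = M + 5 log₁₀(d/10 pc) = -3.2 + 5 log₁₀(596/10)
  = -3.2 + 5 × 1.775 = -3.2 + 8.88 = 5.68.

5.68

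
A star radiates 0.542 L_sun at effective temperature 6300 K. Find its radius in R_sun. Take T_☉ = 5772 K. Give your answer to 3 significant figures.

0.618 R_sun

R/R_☉ = √(L/L_☉) / (T/T_☉)² = √(0.542) / (1.091)²
       = 0.7362 / 1.191 = 0.6180.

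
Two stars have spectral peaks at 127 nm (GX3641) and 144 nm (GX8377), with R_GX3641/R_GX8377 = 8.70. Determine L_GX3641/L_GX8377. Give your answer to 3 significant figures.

Wien's law gives T ∝ 1/λ_max, so T_GX3641/T_GX8377 = λ_GX8377/λ_GX3641 = 144/127 = 1.134.
Then L ∝ R²T⁴ gives L_GX3641/L_GX8377 = (8.70)² × (1.134)⁴ = 75.69 × 1.653 = 125.1.

125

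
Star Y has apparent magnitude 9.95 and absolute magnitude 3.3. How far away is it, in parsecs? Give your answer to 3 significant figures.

m − M = 5 log₁₀(d/10 pc)
9.95 − (3.3) = 6.65 = 5 log₁₀(d/10)
d = 10 × 10^(6.65/5) = 10 × 10^1.330 = 213.8 pc.

214 pc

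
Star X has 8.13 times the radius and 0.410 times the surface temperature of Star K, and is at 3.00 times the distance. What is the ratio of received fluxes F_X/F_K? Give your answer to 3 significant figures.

L_X/L_K = (R_X/R_K)²(T_X/T_K)⁴ = (8.13)² × (0.410)⁴ = 1.868.
F_X/F_K = (L_X/L_K)/(d_X/d_K)² = 1.868 / (3.00)² = 0.2075.

0.208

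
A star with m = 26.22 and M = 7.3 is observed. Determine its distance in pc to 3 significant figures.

m − M = 5 log₁₀(d/10 pc)
26.22 − (7.3) = 18.92 = 5 log₁₀(d/10)
d = 10 × 10^(18.92/5) = 10 × 10^3.784 = 6.081×10^4 pc.

6.08×10^4 pc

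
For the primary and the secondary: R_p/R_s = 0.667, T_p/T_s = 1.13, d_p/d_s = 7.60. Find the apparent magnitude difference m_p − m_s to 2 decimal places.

4.75

L_p/L_s = (0.667)²(1.13)⁴ = 0.7254.
F_p/F_s = (L_p/L_s)/(d_p/d_s)² = 0.7254/57.76 = 0.01256.
m_p − m_s = −2.5 log₁₀(0.01256) = 4.75.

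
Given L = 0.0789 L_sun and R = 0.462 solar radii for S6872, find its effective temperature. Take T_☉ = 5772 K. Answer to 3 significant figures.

4.50×10^3 K

T/T_☉ = (L/L_☉)^(1/4) / (R/R_☉)^(1/2)
T = 5772 × (0.0789)^(1/4) / √(0.462) = 5772 × 0.5300 / 0.6797 = 4501 K.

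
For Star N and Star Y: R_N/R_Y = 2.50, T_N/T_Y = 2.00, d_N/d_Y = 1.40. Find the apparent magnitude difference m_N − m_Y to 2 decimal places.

-4.27

L_N/L_Y = (2.50)²(2.00)⁴ = 100.0.
F_N/F_Y = (L_N/L_Y)/(d_N/d_Y)² = 100.0/1.960 = 51.02.
m_N − m_Y = −2.5 log₁₀(51.02) = -4.27.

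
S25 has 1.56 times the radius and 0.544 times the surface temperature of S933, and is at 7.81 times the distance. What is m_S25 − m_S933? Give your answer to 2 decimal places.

L_S25/L_S933 = (1.56)²(0.544)⁴ = 0.2131.
F_S25/F_S933 = (L_S25/L_S933)/(d_S25/d_S933)² = 0.2131/61.00 = 0.003494.
m_S25 − m_S933 = −2.5 log₁₀(0.003494) = 6.14.

6.14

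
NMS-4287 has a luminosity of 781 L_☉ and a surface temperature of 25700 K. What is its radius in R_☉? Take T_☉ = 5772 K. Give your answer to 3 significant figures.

1.41 R_☉

R/R_☉ = √(L/L_☉) / (T/T_☉)² = √(781) / (4.453)²
       = 27.95 / 19.83 = 1.410.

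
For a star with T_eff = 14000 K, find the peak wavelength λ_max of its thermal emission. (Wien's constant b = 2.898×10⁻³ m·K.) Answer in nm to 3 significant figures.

207 nm

λ_max = b/T = 2.898×10⁻³ / 14000 = 2.07×10^-7 m = 207.0 nm.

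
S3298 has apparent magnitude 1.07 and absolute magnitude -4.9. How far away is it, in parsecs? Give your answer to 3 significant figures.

156 pc

m − M = 5 log₁₀(d/10 pc)
1.07 − (-4.9) = 5.97 = 5 log₁₀(d/10)
d = 10 × 10^(5.97/5) = 10 × 10^1.194 = 156.3 pc.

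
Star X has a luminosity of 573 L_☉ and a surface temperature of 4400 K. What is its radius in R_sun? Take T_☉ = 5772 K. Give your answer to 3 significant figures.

R/R_☉ = √(L/L_☉) / (T/T_☉)² = √(573) / (0.7623)²
       = 23.94 / 0.5811 = 41.19.

41.2 R_sun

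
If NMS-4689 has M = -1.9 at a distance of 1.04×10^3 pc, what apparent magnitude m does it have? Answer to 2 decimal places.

m = M + 5 log₁₀(d/10 pc) = -1.9 + 5 log₁₀(1.04×10^3/10)
  = -1.9 + 5 × 2.017 = -1.9 + 10.09 = 8.19.

8.19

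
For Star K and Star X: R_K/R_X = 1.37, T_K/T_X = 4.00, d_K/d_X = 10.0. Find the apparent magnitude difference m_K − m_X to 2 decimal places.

-1.70

L_K/L_X = (1.37)²(4.00)⁴ = 480.5.
F_K/F_X = (L_K/L_X)/(d_K/d_X)² = 480.5/100.0 = 4.805.
m_K − m_X = −2.5 log₁₀(4.805) = -1.70.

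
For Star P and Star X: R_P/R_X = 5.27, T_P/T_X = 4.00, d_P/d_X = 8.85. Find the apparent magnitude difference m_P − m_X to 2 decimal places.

L_P/L_X = (5.27)²(4.00)⁴ = 7110.
F_P/F_X = (L_P/L_X)/(d_P/d_X)² = 7110/78.32 = 90.78.
m_P − m_X = −2.5 log₁₀(90.78) = -4.89.

-4.89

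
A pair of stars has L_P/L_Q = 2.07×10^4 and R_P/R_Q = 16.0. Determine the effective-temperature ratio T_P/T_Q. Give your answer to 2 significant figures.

L ∝ R²T⁴ gives T ∝ (L/R²)^(1/4), so
T_P/T_Q = (2.07×10^4 / 16.0²)^(1/4) = (80.86)^(1/4) = 2.999.

3.0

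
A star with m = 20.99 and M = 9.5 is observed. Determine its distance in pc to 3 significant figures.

1.99×10^3 pc

m − M = 5 log₁₀(d/10 pc)
20.99 − (9.5) = 11.49 = 5 log₁₀(d/10)
d = 10 × 10^(11.49/5) = 10 × 10^2.298 = 1986 pc.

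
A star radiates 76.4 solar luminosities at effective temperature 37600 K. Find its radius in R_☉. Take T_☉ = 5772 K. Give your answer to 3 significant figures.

R/R_☉ = √(L/L_☉) / (T/T_☉)² = √(76.4) / (6.514)²
       = 8.741 / 42.43 = 0.2060.

0.206 R_☉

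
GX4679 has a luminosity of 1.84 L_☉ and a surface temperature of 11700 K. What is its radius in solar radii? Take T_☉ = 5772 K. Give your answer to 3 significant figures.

0.330 solar radii

R/R_☉ = √(L/L_☉) / (T/T_☉)² = √(1.84) / (2.027)²
       = 1.356 / 4.109 = 0.3301.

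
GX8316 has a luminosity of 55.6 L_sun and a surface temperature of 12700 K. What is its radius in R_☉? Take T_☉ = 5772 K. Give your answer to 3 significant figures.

1.54 R_☉

R/R_☉ = √(L/L_☉) / (T/T_☉)² = √(55.6) / (2.200)²
       = 7.457 / 4.841 = 1.540.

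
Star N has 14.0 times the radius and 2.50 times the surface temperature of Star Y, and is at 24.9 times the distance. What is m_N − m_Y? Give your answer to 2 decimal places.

-2.73

L_N/L_Y = (14.0)²(2.50)⁴ = 7656.
F_N/F_Y = (L_N/L_Y)/(d_N/d_Y)² = 7656/620.0 = 12.35.
m_N − m_Y = −2.5 log₁₀(12.35) = -2.73.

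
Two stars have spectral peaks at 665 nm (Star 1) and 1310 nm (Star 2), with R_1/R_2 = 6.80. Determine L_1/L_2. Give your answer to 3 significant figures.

696

Wien's law gives T ∝ 1/λ_max, so T_1/T_2 = λ_2/λ_1 = 1310/665 = 1.970.
Then L ∝ R²T⁴ gives L_1/L_2 = (6.80)² × (1.970)⁴ = 46.24 × 15.06 = 696.3.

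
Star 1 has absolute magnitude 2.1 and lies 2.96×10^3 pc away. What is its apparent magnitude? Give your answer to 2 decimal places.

14.46

m = M + 5 log₁₀(d/10 pc) = 2.1 + 5 log₁₀(2.96×10^3/10)
  = 2.1 + 5 × 2.471 = 2.1 + 12.36 = 14.46.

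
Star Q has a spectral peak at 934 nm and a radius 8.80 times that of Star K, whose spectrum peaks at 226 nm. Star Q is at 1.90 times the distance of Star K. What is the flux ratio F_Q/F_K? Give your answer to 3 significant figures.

Wien's law: T_Q/T_K = λ_K/λ_Q = 226/934 = 0.2420.
L_Q/L_K = (R_Q/R_K)²(T_Q/T_K)⁴ = (8.80)²(0.2420)⁴ = 0.2655.
F_Q/F_K = (L_Q/L_K)/(d_Q/d_K)² = 0.2655/(1.90)² = 0.07354.

0.0735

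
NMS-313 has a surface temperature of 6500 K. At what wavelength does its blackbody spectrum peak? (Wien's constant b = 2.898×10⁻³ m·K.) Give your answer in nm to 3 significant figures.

λ_max = b/T = 2.898×10⁻³ / 6500 = 4.46×10^-7 m = 445.8 nm.

446 nm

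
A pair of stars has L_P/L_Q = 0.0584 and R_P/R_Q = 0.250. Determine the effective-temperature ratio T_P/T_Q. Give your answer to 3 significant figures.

L ∝ R²T⁴ gives T ∝ (L/R²)^(1/4), so
T_P/T_Q = (0.0584 / 0.250²)^(1/4) = (0.9344)^(1/4) = 0.9832.

0.983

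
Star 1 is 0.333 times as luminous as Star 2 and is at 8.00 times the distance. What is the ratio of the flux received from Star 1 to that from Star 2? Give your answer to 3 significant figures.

0.00520

F = L/(4πd²), so F_1/F_2 = (L_1/L_2) / (d_1/d_2)²
= 0.333 / (8.00)² = 0.333 / 64.00 = 0.005203.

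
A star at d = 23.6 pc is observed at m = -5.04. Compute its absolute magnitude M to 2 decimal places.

M = m − 5 log₁₀(d/10 pc) = -5.04 − 5 log₁₀(23.6/10)
  = -5.04 − 5 × 0.373 = -5.04 − 1.86 = -6.90.

-6.90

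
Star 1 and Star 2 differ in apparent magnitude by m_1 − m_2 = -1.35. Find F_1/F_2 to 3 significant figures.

F_1/F_2 = 10^(−(m_1 − m_2)/2.5) = 10^(1.35/2.5) = 10^0.540 = 3.467.

3.47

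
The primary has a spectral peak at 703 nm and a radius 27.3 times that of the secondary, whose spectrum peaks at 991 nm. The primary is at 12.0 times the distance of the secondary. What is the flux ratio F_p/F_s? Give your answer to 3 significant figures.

20.4

Wien's law: T_p/T_s = λ_s/λ_p = 991/703 = 1.410.
L_p/L_s = (R_p/R_s)²(T_p/T_s)⁴ = (27.3)²(1.410)⁴ = 2943.
F_p/F_s = (L_p/L_s)/(d_p/d_s)² = 2943/(12.0)² = 20.44.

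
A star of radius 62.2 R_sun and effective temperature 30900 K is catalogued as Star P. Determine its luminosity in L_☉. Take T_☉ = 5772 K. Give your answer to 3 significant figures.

3.18×10^6 L_☉

L/L_☉ = (R/R_☉)² (T/T_☉)⁴ = (62.2)² × (30900/5772)⁴
       = 3869 × (5.353)⁴ = 3869 × 821.4 = 3.178×10^6.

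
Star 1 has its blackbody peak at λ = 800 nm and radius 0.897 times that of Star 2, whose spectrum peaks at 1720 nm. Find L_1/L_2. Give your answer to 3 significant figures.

17.2

Wien's law gives T ∝ 1/λ_max, so T_1/T_2 = λ_2/λ_1 = 1720/800 = 2.150.
Then L ∝ R²T⁴ gives L_1/L_2 = (0.897)² × (2.150)⁴ = 0.8046 × 21.37 = 17.19.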